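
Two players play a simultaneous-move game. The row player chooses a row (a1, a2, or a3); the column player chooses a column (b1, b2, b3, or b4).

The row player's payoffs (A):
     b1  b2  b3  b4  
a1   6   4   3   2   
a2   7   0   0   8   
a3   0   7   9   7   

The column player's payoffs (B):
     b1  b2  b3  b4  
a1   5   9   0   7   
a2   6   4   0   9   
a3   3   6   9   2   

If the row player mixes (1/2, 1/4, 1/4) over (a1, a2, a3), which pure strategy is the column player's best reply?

b2

Compute the column player's expected payoff from each pure strategy against the given mix.
b1: (1/2)·5 + (1/4)·6 + (1/4)·3 = 19/4
b2: (1/2)·9 + (1/4)·4 + (1/4)·6 = 7
b3: (1/2)·0 + (1/4)·0 + (1/4)·9 = 9/4
b4: (1/2)·7 + (1/4)·9 + (1/4)·2 = 25/4
Highest expected payoff is 7, from b2.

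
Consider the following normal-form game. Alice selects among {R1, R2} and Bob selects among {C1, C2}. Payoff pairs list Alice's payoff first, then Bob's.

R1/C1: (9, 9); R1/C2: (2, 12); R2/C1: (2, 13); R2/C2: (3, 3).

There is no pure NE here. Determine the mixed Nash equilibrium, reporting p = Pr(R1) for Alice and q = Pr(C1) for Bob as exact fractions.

Each player's mixing probability is pinned down by making the *other* player indifferent.
Bob indifferent between C1 and C2: p·9 + (1−p)·13 = p·12 + (1−p)·3 ⟹ 13 + (-4)p = 3 + 9p ⟹ p = 10/13.
Alice indifferent between R1 and R2: q·9 + (1−q)·2 = q·2 + (1−q)·3 ⟹ 2 + 7q = 3 + (-1)q ⟹ q = 1/8.

p = 10/13, q = 1/8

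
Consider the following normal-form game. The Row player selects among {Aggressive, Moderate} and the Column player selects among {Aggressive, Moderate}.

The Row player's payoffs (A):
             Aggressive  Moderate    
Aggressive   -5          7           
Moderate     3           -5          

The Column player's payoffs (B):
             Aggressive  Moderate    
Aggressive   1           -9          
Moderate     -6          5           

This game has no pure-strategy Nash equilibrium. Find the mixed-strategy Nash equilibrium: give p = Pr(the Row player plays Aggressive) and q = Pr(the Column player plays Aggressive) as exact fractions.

p = 11/21, q = 3/5

Each player's mixing probability is pinned down by making the *other* player indifferent.
The Column player indifferent between Aggressive and Moderate: p·1 + (1−p)·(-6) = p·(-9) + (1−p)·5 ⟹ (-6) + 7p = 5 + (-14)p ⟹ p = 11/21.
The Row player indifferent between Aggressive and Moderate: q·(-5) + (1−q)·7 = q·3 + (1−q)·(-5) ⟹ 7 + (-12)q = (-5) + 8q ⟹ q = 3/5.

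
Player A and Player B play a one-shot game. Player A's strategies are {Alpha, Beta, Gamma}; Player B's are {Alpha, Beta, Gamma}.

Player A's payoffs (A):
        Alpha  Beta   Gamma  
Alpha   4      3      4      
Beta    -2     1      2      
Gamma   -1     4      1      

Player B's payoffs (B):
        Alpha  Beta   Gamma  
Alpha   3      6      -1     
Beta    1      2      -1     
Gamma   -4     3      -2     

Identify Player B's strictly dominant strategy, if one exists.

Beta

A strategy is strictly dominant if it gives Player B a strictly higher payoff than every other strategy, against every choice by the opponent.
Beta strictly dominates: vs Alpha: 6 > each of {3, -1}; vs Beta: 2 > each of {1, -1}; vs Gamma: 3 > each of {-4, -2}.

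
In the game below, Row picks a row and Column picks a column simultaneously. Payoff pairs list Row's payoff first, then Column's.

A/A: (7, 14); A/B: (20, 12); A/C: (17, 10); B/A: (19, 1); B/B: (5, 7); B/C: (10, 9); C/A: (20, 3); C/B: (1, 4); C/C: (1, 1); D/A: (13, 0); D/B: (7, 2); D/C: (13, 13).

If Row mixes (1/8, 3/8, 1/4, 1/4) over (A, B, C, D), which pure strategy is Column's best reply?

C

Column's best reply maximizes expected payoff against the mix.
A: (1/8)·14 + (3/8)·1 + (1/4)·3 + (1/4)·0 = 23/8
B: (1/8)·12 + (3/8)·7 + (1/4)·4 + (1/4)·2 = 45/8
C: (1/8)·10 + (3/8)·9 + (1/4)·1 + (1/4)·13 = 65/8
Highest expected payoff is 65/8, from C.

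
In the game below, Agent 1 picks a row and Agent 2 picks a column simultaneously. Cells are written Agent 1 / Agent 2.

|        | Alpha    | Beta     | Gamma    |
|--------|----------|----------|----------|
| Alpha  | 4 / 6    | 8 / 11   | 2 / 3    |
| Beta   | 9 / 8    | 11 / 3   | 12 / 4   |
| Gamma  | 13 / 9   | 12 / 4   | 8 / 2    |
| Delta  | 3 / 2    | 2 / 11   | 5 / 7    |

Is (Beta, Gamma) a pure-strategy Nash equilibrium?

No

Holding Agent 2 at Gamma: Agent 1 gets 12 from Beta, versus 2 from Alpha, 8 from Gamma, 5 from Delta. No profitable deviation for Agent 1.
Holding Agent 1 at Beta: Agent 2 gets 4 from Gamma but could get 8 by switching to Alpha. Agent 2 has a profitable deviation.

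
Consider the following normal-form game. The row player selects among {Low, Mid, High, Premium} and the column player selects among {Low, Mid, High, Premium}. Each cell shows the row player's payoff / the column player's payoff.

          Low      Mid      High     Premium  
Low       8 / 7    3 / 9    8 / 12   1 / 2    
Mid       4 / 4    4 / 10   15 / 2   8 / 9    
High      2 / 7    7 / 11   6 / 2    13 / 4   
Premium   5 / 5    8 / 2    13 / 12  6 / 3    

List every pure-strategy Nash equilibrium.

Check mutual best responses: a cell is a NE iff neither player can gain by unilaterally deviating.
The row player's best responses — vs Low: Low (payoff 8); vs Mid: Premium (payoff 8); vs High: Mid (payoff 15); vs Premium: High (payoff 13).
The column player's best responses — vs Low: High (payoff 12); vs Mid: Mid (payoff 10); vs High: Mid (payoff 11); vs Premium: High (payoff 12).
No cell has both players best-responding. For instance, the row player's best reply to Mid is Premium, but against Premium the column player prefers High over Mid.

No pure-strategy Nash equilibrium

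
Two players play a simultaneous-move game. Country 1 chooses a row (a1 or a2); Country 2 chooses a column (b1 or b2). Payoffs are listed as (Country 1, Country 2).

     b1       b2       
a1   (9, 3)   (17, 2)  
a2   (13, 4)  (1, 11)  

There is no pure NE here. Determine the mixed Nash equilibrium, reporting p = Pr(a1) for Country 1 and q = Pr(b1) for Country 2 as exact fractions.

p = 7/8, q = 4/5

Each player's mixing probability is pinned down by making the *other* player indifferent.
Country 2 indifferent between b1 and b2: p·3 + (1−p)·4 = p·2 + (1−p)·11 ⟹ 4 + (-1)p = 11 + (-9)p ⟹ p = 7/8.
Country 1 indifferent between a1 and a2: q·9 + (1−q)·17 = q·13 + (1−q)·1 ⟹ 17 + (-8)q = 1 + 12q ⟹ q = 4/5.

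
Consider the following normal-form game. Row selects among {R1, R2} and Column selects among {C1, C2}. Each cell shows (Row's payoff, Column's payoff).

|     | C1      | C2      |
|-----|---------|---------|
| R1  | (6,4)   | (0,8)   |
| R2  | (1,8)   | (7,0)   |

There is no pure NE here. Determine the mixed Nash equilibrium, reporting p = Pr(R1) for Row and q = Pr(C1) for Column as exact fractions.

p = 2/3, q = 7/12

Each player's mixing probability is pinned down by making the *other* player indifferent.
Column indifferent between C1 and C2: p·4 + (1−p)·8 = p·8 + (1−p)·0 ⟹ 8 + (-4)p = 0 + 8p ⟹ p = 2/3.
Row indifferent between R1 and R2: q·6 + (1−q)·0 = q·1 + (1−q)·7 ⟹ 0 + 6q = 7 + (-6)q ⟹ q = 7/12.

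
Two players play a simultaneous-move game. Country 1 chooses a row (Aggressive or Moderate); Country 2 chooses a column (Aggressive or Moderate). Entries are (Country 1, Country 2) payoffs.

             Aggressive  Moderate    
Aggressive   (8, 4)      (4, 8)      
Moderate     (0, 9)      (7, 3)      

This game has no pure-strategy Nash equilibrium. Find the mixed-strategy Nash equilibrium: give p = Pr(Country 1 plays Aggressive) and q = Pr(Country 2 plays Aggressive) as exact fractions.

p = 3/5, q = 3/11

In a mixed NE each player is indifferent between their pure strategies, so the opponent's mix sets the indifference.
Country 2 indifferent between Aggressive and Moderate: p·4 + (1−p)·9 = p·8 + (1−p)·3 ⟹ 9 + (-5)p = 3 + 5p ⟹ p = 3/5.
Country 1 indifferent between Aggressive and Moderate: q·8 + (1−q)·4 = q·0 + (1−q)·7 ⟹ 4 + 4q = 7 + (-7)q ⟹ q = 3/11.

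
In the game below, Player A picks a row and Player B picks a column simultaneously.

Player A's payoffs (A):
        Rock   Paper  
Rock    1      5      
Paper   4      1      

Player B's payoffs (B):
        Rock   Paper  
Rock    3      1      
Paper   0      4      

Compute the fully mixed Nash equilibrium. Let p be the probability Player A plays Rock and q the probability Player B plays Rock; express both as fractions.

p = 2/3, q = 4/7

Each player's mixing probability is pinned down by making the *other* player indifferent.
Player B indifferent between Rock and Paper: p·3 + (1−p)·0 = p·1 + (1−p)·4 ⟹ 0 + 3p = 4 + (-3)p ⟹ p = 2/3.
Player A indifferent between Rock and Paper: q·1 + (1−q)·5 = q·4 + (1−q)·1 ⟹ 5 + (-4)q = 1 + 3q ⟹ q = 4/7.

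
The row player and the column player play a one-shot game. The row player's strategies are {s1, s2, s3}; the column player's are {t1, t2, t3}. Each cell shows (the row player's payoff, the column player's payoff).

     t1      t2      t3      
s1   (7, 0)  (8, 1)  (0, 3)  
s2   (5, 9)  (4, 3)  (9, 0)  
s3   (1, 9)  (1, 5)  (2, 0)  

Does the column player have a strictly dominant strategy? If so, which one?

No strictly dominant strategy

A strategy is strictly dominant if it gives the column player a strictly higher payoff than every other strategy, against every choice by the opponent.
t1 is not dominant: against s1, t2 gives 1 > 0.
t2 is not dominant: against s1, t3 gives 3 > 1.
t3 is not dominant: against s2, t1 gives 9 > 0.
No single strategy is best against every opponent action.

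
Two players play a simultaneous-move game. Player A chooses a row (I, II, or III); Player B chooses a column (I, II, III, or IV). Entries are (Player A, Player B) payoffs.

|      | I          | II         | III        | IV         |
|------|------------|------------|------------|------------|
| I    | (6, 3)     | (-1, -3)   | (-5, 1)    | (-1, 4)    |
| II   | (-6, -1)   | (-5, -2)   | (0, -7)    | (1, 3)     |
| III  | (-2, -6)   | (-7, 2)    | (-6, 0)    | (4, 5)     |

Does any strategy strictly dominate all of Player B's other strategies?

IV

A strategy is strictly dominant if it gives Player B a strictly higher payoff than every other strategy, against every choice by the opponent.
IV strictly dominates: vs I: 4 > each of {3, -3, 1}; vs II: 3 > each of {-1, -2, -7}; vs III: 5 > each of {-6, 2, 0}.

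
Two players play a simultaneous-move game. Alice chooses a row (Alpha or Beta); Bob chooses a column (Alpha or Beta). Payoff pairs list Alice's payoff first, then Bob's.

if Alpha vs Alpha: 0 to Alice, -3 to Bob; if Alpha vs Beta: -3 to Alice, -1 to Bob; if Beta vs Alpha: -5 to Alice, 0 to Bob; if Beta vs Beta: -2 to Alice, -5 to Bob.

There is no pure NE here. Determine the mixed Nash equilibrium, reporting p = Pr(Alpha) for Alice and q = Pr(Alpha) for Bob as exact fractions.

In a mixed NE each player is indifferent between their pure strategies, so the opponent's mix sets the indifference.
Bob indifferent between Alpha and Beta: p·(-3) + (1−p)·0 = p·(-1) + (1−p)·(-5) ⟹ 0 + (-3)p = (-5) + 4p ⟹ p = 5/7.
Alice indifferent between Alpha and Beta: q·0 + (1−q)·(-3) = q·(-5) + (1−q)·(-2) ⟹ (-3) + 3q = (-2) + (-3)q ⟹ q = 1/6.

p = 5/7, q = 1/6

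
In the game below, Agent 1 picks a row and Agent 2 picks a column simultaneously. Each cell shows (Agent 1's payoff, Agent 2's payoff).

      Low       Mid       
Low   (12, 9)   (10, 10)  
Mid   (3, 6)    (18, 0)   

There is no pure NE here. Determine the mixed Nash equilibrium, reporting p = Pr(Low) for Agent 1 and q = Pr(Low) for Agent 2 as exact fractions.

p = 6/7, q = 8/17

Each player's mixing probability is pinned down by making the *other* player indifferent.
Agent 2 indifferent between Low and Mid: p·9 + (1−p)·6 = p·10 + (1−p)·0 ⟹ 6 + 3p = 0 + 10p ⟹ p = 6/7.
Agent 1 indifferent between Low and Mid: q·12 + (1−q)·10 = q·3 + (1−q)·18 ⟹ 10 + 2q = 18 + (-15)q ⟹ q = 8/17.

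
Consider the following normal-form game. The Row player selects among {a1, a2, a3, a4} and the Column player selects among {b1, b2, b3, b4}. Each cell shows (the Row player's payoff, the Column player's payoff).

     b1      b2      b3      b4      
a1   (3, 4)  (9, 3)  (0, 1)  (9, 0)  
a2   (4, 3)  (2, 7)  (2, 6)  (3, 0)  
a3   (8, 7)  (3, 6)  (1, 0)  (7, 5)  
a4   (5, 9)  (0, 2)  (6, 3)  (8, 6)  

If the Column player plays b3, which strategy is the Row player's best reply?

a4

With the Column player fixed at b3, the Row player's payoffs are: a1 → 0, a2 → 2, a3 → 1, a4 → 6.
The maximum is 6, achieved by a4.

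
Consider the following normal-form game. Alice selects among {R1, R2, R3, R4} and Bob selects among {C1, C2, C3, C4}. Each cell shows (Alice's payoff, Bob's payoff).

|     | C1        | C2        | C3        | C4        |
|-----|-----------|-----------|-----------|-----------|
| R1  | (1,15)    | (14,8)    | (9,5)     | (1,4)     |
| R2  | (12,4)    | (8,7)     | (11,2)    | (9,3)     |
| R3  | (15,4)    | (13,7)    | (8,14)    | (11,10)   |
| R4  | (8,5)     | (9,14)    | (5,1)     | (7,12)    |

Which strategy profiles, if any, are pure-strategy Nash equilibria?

There is no pure-strategy Nash equilibrium

A profile is a Nash equilibrium when each player is best-responding to the other.
Alice's best responses — vs C1: R3 (payoff 15); vs C2: R1 (payoff 14); vs C3: R2 (payoff 11); vs C4: R3 (payoff 11).
Bob's best responses — vs R1: C1 (payoff 15); vs R2: C2 (payoff 7); vs R3: C3 (payoff 14); vs R4: C2 (payoff 14).
No cell has both players best-responding. For instance, Alice's best reply to C4 is R3, but against R3 Bob prefers C3 over C4.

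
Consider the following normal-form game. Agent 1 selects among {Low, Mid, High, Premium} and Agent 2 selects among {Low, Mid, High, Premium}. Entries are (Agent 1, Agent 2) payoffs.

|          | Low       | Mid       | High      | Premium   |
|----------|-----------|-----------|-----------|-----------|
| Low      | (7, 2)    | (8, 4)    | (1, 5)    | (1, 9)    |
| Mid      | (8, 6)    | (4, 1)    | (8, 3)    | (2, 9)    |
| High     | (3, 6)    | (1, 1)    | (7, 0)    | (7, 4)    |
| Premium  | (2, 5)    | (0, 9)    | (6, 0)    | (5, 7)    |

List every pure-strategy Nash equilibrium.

Find each player's best response to every opponent strategy; NE are the intersections.
Agent 1's best responses — vs Low: Mid (payoff 8); vs Mid: Low (payoff 8); vs High: Mid (payoff 8); vs Premium: High (payoff 7).
Agent 2's best responses — vs Low: Premium (payoff 9); vs Mid: Premium (payoff 9); vs High: Low (payoff 6); vs Premium: Mid (payoff 9).
No cell has both players best-responding. For instance, Agent 1's best reply to Premium is High, but against High Agent 2 prefers Low over Premium.

No pure-strategy Nash equilibrium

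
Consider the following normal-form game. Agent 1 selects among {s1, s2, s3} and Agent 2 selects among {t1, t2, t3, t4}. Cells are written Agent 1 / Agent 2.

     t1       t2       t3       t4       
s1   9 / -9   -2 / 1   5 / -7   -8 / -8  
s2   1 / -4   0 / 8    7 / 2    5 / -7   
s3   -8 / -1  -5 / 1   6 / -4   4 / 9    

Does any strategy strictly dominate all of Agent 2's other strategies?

A strategy is strictly dominant if it gives Agent 2 a strictly higher payoff than every other strategy, against every choice by the opponent.
t1 is not dominant: against s1, t2 gives 1 > -9.
t2 is not dominant: against s3, t4 gives 9 > 1.
t3 is not dominant: against s1, t2 gives 1 > -7.
t4 is not dominant: against s1, t2 gives 1 > -8.
No single strategy is best against every opponent action.

None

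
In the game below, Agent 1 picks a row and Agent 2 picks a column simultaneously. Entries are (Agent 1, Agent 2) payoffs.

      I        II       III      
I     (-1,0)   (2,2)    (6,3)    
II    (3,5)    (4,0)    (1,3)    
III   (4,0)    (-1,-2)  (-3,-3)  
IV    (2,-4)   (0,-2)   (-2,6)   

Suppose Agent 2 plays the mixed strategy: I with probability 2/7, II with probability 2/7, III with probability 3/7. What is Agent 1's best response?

Agent 1's best reply maximizes expected payoff against the mix.
I: (2/7)·(-1) + (2/7)·2 + (3/7)·6 = 20/7
II: (2/7)·3 + (2/7)·4 + (3/7)·1 = 17/7
III: (2/7)·4 + (2/7)·(-1) + (3/7)·(-3) = -3/7
IV: (2/7)·2 + (2/7)·0 + (3/7)·(-2) = -2/7
Highest expected payoff is 20/7, from I.

I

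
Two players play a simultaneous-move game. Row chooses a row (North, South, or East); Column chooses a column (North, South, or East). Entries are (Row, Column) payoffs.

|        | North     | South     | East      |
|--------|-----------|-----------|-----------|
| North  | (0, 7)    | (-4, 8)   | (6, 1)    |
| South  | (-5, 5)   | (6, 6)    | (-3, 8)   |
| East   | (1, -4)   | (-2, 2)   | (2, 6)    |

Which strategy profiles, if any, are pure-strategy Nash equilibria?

Check mutual best responses: a cell is a NE iff neither player can gain by unilaterally deviating.
Row's best responses — vs North: East (payoff 1); vs South: South (payoff 6); vs East: North (payoff 6).
Column's best responses — vs North: South (payoff 8); vs South: East (payoff 8); vs East: East (payoff 6).
No cell has both players best-responding. For instance, Row's best reply to East is North, but against North Column prefers South over East.

There is no pure-strategy Nash equilibrium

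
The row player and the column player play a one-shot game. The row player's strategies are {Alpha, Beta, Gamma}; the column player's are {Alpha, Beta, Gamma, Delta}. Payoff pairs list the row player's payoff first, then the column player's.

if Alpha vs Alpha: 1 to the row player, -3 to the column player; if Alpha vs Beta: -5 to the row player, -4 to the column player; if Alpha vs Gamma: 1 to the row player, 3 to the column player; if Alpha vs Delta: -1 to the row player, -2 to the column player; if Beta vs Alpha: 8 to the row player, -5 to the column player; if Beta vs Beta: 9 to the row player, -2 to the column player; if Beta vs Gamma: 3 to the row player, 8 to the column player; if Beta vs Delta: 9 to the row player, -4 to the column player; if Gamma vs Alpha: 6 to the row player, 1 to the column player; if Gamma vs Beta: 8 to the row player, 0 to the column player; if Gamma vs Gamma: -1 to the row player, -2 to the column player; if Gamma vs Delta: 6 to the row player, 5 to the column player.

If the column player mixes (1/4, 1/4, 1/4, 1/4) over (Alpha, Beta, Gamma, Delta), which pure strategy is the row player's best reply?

Compute the row player's expected payoff from each pure strategy against the given mix.
Alpha: (1/4)·1 + (1/4)·(-5) + (1/4)·1 + (1/4)·(-1) = -1
Beta: (1/4)·8 + (1/4)·9 + (1/4)·3 + (1/4)·9 = 29/4
Gamma: (1/4)·6 + (1/4)·8 + (1/4)·(-1) + (1/4)·6 = 19/4
Highest expected payoff is 29/4, from Beta.

Beta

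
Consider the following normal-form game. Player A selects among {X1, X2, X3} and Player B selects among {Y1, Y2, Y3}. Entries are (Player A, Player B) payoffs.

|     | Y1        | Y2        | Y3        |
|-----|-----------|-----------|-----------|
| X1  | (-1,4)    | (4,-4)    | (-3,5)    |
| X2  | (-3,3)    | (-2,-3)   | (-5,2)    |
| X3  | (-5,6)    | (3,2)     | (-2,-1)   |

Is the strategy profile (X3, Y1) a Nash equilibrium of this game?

Holding Player B at Y1: Player A gets -5 from X3 but could get -1 by switching to X1. Player A has a profitable deviation.

No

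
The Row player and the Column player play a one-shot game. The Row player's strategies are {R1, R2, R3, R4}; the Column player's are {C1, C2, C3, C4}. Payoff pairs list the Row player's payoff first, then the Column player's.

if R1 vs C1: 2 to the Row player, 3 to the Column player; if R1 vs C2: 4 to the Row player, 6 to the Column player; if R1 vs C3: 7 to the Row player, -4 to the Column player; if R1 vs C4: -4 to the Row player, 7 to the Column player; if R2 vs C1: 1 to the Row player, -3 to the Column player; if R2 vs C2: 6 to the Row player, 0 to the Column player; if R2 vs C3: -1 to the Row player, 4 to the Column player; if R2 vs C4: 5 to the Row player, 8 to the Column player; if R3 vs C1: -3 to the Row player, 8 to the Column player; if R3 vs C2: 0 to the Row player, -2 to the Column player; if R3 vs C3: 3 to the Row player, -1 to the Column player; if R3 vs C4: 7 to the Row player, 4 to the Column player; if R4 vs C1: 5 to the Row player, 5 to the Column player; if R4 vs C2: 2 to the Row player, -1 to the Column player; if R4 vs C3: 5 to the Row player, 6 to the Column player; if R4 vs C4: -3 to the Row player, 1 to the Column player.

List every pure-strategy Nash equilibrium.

There is no pure-strategy Nash equilibrium

Check mutual best responses: a cell is a NE iff neither player can gain by unilaterally deviating.
The Row player's best responses — vs C1: R4 (payoff 5); vs C2: R2 (payoff 6); vs C3: R1 (payoff 7); vs C4: R3 (payoff 7).
The Column player's best responses — vs R1: C4 (payoff 7); vs R2: C4 (payoff 8); vs R3: C1 (payoff 8); vs R4: C3 (payoff 6).
No cell has both players best-responding. For instance, the Row player's best reply to C2 is R2, but against R2 the Column player prefers C4 over C2.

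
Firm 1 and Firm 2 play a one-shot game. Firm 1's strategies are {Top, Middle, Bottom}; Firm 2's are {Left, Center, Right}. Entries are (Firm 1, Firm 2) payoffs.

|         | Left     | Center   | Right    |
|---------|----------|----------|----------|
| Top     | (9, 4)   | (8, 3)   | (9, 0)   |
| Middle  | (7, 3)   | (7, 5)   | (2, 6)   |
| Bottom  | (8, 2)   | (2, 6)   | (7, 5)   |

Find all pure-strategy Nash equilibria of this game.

A profile is a Nash equilibrium when each player is best-responding to the other.
Firm 1's best responses — vs Left: Top (payoff 9); vs Center: Top (payoff 8); vs Right: Top (payoff 9).
Firm 2's best responses — vs Top: Left (payoff 4); vs Middle: Right (payoff 6); vs Bottom: Center (payoff 6).
The only mutual best response is (Top, Left); neither player gains by switching there.

(Top, Left)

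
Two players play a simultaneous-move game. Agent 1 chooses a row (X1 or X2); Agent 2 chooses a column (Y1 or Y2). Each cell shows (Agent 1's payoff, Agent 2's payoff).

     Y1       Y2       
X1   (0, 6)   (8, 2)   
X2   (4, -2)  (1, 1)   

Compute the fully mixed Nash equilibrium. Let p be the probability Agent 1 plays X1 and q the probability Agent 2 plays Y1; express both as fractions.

Each player's mixing probability is pinned down by making the *other* player indifferent.
Agent 2 indifferent between Y1 and Y2: p·6 + (1−p)·(-2) = p·2 + (1−p)·1 ⟹ (-2) + 8p = 1 + 1p ⟹ p = 3/7.
Agent 1 indifferent between X1 and X2: q·0 + (1−q)·8 = q·4 + (1−q)·1 ⟹ 8 + (-8)q = 1 + 3q ⟹ q = 7/11.

p = 3/7, q = 7/11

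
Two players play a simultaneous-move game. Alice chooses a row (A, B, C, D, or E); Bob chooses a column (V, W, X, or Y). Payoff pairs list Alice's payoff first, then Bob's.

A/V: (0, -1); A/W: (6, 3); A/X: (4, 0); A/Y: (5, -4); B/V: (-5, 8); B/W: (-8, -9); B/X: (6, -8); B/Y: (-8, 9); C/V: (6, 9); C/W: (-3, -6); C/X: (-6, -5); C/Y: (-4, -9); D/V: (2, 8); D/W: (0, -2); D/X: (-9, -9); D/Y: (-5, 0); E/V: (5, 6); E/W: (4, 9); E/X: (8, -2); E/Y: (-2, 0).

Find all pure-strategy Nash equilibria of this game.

Check mutual best responses: a cell is a NE iff neither player can gain by unilaterally deviating.
Alice's best responses — vs V: C (payoff 6); vs W: A (payoff 6); vs X: E (payoff 8); vs Y: A (payoff 5).
Bob's best responses — vs A: W (payoff 3); vs B: Y (payoff 9); vs C: V (payoff 9); vs D: V (payoff 8); vs E: W (payoff 9).
Mutual best responses occur at (A, W) and (C, V); at each, neither player gains by switching.

(A, W) and (C, V)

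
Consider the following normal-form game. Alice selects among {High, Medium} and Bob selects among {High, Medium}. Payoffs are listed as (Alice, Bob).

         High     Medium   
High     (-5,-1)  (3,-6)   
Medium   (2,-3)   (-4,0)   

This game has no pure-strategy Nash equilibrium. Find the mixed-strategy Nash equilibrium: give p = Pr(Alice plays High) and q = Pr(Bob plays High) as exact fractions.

Each player's mixing probability is pinned down by making the *other* player indifferent.
Bob indifferent between High and Medium: p·(-1) + (1−p)·(-3) = p·(-6) + (1−p)·0 ⟹ (-3) + 2p = 0 + (-6)p ⟹ p = 3/8.
Alice indifferent between High and Medium: q·(-5) + (1−q)·3 = q·2 + (1−q)·(-4) ⟹ 3 + (-8)q = (-4) + 6q ⟹ q = 1/2.

p = 3/8, q = 1/2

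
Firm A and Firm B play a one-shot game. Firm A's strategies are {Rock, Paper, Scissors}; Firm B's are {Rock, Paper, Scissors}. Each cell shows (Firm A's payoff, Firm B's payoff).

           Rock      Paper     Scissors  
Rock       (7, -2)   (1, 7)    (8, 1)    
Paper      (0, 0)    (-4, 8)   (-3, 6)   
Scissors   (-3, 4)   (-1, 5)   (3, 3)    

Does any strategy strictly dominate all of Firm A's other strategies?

Rock

A strategy is strictly dominant if it gives Firm A a strictly higher payoff than every other strategy, against every choice by the opponent.
Rock strictly dominates: vs Rock: 7 > each of {0, -3}; vs Paper: 1 > each of {-4, -1}; vs Scissors: 8 > each of {-3, 3}.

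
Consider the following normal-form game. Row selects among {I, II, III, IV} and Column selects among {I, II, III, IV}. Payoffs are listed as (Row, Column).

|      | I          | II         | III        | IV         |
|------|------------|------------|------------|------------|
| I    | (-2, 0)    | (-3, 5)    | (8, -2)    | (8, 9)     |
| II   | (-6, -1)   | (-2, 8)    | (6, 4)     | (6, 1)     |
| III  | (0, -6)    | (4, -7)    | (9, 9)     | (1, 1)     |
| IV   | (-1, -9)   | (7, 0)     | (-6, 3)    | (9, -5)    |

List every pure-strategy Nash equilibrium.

Check mutual best responses: a cell is a NE iff neither player can gain by unilaterally deviating.
Row's best responses — vs I: III (payoff 0); vs II: IV (payoff 7); vs III: III (payoff 9); vs IV: IV (payoff 9).
Column's best responses — vs I: IV (payoff 9); vs II: II (payoff 8); vs III: III (payoff 9); vs IV: III (payoff 3).
The only mutual best response is (III, III); neither player gains by switching there.

(III, III)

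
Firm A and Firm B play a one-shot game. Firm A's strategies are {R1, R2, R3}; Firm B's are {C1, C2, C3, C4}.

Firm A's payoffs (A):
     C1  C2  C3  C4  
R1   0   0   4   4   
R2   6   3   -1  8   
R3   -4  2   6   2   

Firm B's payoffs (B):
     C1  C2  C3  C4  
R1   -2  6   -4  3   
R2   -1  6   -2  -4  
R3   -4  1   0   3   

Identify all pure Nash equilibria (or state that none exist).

(R2, C2)

Find each player's best response to every opponent strategy; NE are the intersections.
Firm A's best responses — vs C1: R2 (payoff 6); vs C2: R2 (payoff 3); vs C3: R3 (payoff 6); vs C4: R2 (payoff 8).
Firm B's best responses — vs R1: C2 (payoff 6); vs R2: C2 (payoff 6); vs R3: C4 (payoff 3).
The only mutual best response is (R2, C2); neither player gains by switching there.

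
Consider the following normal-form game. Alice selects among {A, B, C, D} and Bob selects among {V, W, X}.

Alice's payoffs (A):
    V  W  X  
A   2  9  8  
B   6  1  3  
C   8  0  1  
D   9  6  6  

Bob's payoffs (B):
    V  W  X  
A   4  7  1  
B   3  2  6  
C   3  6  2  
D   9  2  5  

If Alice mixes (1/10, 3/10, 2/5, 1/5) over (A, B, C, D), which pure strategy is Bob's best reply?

V

Compute Bob's expected payoff from each pure strategy against the given mix.
V: (1/10)·4 + (3/10)·3 + (2/5)·3 + (1/5)·9 = 43/10
W: (1/10)·7 + (3/10)·2 + (2/5)·6 + (1/5)·2 = 41/10
X: (1/10)·1 + (3/10)·6 + (2/5)·2 + (1/5)·5 = 37/10
Highest expected payoff is 43/10, from V.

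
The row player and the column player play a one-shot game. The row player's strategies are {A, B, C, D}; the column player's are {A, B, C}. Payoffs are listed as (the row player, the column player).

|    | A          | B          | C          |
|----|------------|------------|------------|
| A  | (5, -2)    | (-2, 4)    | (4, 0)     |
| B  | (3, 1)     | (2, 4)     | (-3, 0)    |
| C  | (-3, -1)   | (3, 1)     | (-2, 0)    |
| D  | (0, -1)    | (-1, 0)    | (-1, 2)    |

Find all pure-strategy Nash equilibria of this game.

(C, B)

Check mutual best responses: a cell is a NE iff neither player can gain by unilaterally deviating.
The row player's best responses — vs A: A (payoff 5); vs B: C (payoff 3); vs C: A (payoff 4).
The column player's best responses — vs A: B (payoff 4); vs B: B (payoff 4); vs C: B (payoff 1); vs D: C (payoff 2).
The only mutual best response is (C, B); neither player gains by switching there.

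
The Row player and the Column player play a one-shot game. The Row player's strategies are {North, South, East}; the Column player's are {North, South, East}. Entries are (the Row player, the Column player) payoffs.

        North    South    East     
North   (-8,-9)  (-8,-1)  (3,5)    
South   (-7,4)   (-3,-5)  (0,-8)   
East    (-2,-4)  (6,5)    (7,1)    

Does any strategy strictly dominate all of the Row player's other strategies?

East

Check whether one of the Row player's strategies beats all alternatives regardless of what the opponent does.
East strictly dominates: vs North: -2 > each of {-8, -7}; vs South: 6 > each of {-8, -3}; vs East: 7 > each of {3, 0}.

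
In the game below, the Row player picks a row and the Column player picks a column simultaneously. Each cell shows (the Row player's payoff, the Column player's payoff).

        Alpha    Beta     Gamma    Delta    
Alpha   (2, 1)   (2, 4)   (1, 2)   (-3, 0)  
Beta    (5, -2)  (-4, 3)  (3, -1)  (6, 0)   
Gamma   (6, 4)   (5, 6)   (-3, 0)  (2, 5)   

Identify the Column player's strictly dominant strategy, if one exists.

Beta

Check whether one of the Column player's strategies beats all alternatives regardless of what the opponent does.
Beta strictly dominates: vs Alpha: 4 > each of {1, 2, 0}; vs Beta: 3 > each of {-2, -1, 0}; vs Gamma: 6 > each of {4, 0, 5}.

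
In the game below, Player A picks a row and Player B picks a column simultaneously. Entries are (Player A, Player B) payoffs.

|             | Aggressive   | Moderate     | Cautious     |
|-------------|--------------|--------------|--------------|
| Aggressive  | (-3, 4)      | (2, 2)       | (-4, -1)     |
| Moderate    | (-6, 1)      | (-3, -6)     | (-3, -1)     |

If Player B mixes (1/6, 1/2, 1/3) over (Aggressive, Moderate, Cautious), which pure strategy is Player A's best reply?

Player A's best reply maximizes expected payoff against the mix.
Aggressive: (1/6)·(-3) + (1/2)·2 + (1/3)·(-4) = -5/6
Moderate: (1/6)·(-6) + (1/2)·(-3) + (1/3)·(-3) = -7/2
Highest expected payoff is -5/6, from Aggressive.

Aggressive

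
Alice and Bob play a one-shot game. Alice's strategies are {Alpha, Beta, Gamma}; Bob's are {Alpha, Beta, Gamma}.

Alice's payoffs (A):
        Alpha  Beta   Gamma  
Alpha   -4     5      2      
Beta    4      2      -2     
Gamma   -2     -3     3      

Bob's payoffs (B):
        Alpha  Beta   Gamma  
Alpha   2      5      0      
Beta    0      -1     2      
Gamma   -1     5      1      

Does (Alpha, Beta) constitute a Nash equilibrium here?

Holding Bob at Beta: Alice gets 5 from Alpha, versus 2 from Beta, -3 from Gamma. No profitable deviation for Alice.
Holding Alice at Alpha: Bob gets 5 from Beta, versus 2 from Alpha, 0 from Gamma. No profitable deviation for Bob either.

Yes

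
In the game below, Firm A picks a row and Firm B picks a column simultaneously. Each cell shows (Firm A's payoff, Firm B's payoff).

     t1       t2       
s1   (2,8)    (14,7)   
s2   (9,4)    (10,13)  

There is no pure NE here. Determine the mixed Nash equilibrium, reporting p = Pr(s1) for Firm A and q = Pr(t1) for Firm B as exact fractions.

p = 9/10, q = 4/11

Each player's mixing probability is pinned down by making the *other* player indifferent.
Firm B indifferent between t1 and t2: p·8 + (1−p)·4 = p·7 + (1−p)·13 ⟹ 4 + 4p = 13 + (-6)p ⟹ p = 9/10.
Firm A indifferent between s1 and s2: q·2 + (1−q)·14 = q·9 + (1−q)·10 ⟹ 14 + (-12)q = 10 + (-1)q ⟹ q = 4/11.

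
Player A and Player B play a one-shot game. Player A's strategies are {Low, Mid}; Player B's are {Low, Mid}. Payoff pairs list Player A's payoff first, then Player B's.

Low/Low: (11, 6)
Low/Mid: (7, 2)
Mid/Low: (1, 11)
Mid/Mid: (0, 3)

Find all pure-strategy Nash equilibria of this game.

Find each player's best response to every opponent strategy; NE are the intersections.
Player A's best responses — vs Low: Low (payoff 11); vs Mid: Low (payoff 7).
Player B's best responses — vs Low: Low (payoff 6); vs Mid: Low (payoff 11).
The only mutual best response is (Low, Low); neither player gains by switching there.

(Low, Low)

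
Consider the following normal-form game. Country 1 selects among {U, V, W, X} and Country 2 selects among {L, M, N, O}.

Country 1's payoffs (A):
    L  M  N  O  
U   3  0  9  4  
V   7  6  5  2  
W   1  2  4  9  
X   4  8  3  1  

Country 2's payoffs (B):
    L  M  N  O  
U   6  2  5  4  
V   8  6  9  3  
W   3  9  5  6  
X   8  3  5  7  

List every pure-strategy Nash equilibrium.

None

Find each player's best response to every opponent strategy; NE are the intersections.
Country 1's best responses — vs L: V (payoff 7); vs M: X (payoff 8); vs N: U (payoff 9); vs O: W (payoff 9).
Country 2's best responses — vs U: L (payoff 6); vs V: N (payoff 9); vs W: M (payoff 9); vs X: L (payoff 8).
No cell has both players best-responding. For instance, Country 1's best reply to O is W, but against W Country 2 prefers M over O.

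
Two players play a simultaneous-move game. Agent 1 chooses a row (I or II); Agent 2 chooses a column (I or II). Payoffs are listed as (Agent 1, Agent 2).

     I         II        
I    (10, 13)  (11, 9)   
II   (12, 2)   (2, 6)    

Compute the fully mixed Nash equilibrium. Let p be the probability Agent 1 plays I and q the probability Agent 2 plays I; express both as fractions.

Each player's mixing probability is pinned down by making the *other* player indifferent.
Agent 2 indifferent between I and II: p·13 + (1−p)·2 = p·9 + (1−p)·6 ⟹ 2 + 11p = 6 + 3p ⟹ p = 1/2.
Agent 1 indifferent between I and II: q·10 + (1−q)·11 = q·12 + (1−q)·2 ⟹ 11 + (-1)q = 2 + 10q ⟹ q = 9/11.

p = 1/2, q = 9/11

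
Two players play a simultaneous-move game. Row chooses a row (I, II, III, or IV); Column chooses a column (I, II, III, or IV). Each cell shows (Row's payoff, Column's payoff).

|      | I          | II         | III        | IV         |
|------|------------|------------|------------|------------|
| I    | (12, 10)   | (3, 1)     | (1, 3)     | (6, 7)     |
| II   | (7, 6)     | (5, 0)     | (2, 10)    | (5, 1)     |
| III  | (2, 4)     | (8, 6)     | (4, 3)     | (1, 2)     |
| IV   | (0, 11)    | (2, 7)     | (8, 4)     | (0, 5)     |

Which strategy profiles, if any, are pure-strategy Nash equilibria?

Check mutual best responses: a cell is a NE iff neither player can gain by unilaterally deviating.
Row's best responses — vs I: I (payoff 12); vs II: III (payoff 8); vs III: IV (payoff 8); vs IV: I (payoff 6).
Column's best responses — vs I: I (payoff 10); vs II: III (payoff 10); vs III: II (payoff 6); vs IV: I (payoff 11).
Mutual best responses occur at (I, I) and (III, II); at each, neither player gains by switching.

(I, I) and (III, II)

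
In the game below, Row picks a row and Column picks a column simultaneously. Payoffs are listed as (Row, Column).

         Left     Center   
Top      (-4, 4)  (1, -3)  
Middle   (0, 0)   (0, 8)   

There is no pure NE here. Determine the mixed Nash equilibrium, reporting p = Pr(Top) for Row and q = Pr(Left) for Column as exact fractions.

Each player's mixing probability is pinned down by making the *other* player indifferent.
Column indifferent between Left and Center: p·4 + (1−p)·0 = p·(-3) + (1−p)·8 ⟹ 0 + 4p = 8 + (-11)p ⟹ p = 8/15.
Row indifferent between Top and Middle: q·(-4) + (1−q)·1 = q·0 + (1−q)·0 ⟹ 1 + (-5)q = 0 + 0q ⟹ q = 1/5.

p = 8/15, q = 1/5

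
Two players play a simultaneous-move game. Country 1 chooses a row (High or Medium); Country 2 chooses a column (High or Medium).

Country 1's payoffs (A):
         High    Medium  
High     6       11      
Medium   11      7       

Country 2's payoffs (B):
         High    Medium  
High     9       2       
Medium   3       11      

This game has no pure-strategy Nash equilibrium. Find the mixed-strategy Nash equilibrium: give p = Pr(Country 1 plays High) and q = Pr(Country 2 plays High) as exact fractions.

p = 8/15, q = 4/9

Each player's mixing probability is pinned down by making the *other* player indifferent.
Country 2 indifferent between High and Medium: p·9 + (1−p)·3 = p·2 + (1−p)·11 ⟹ 3 + 6p = 11 + (-9)p ⟹ p = 8/15.
Country 1 indifferent between High and Medium: q·6 + (1−q)·11 = q·11 + (1−q)·7 ⟹ 11 + (-5)q = 7 + 4q ⟹ q = 4/9.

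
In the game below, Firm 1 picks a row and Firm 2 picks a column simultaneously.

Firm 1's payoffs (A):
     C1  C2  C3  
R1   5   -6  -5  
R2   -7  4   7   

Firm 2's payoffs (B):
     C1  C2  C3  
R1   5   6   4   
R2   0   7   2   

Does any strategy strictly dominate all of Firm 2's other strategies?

A strategy is strictly dominant if it gives Firm 2 a strictly higher payoff than every other strategy, against every choice by the opponent.
C2 strictly dominates: vs R1: 6 > each of {5, 4}; vs R2: 7 > each of {0, 2}.

C2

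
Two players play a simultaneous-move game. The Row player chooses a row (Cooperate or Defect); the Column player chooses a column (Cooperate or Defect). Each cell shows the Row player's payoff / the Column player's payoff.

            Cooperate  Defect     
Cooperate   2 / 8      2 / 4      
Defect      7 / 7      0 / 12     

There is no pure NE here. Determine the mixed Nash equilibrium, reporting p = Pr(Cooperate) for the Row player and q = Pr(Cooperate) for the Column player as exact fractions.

In a mixed NE each player is indifferent between their pure strategies, so the opponent's mix sets the indifference.
The Column player indifferent between Cooperate and Defect: p·8 + (1−p)·7 = p·4 + (1−p)·12 ⟹ 7 + 1p = 12 + (-8)p ⟹ p = 5/9.
The Row player indifferent between Cooperate and Defect: q·2 + (1−q)·2 = q·7 + (1−q)·0 ⟹ 2 + 0q = 0 + 7q ⟹ q = 2/7.

p = 5/9, q = 2/7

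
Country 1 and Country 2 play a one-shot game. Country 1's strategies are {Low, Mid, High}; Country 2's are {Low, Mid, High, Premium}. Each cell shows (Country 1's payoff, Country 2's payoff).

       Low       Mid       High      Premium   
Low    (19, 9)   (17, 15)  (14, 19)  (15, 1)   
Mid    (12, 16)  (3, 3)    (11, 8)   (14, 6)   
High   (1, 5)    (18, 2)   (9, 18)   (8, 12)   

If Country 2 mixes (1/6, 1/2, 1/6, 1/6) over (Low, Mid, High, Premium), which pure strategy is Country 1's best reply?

Compute Country 1's expected payoff from each pure strategy against the given mix.
Low: (1/6)·19 + (1/2)·17 + (1/6)·14 + (1/6)·15 = 33/2
Mid: (1/6)·12 + (1/2)·3 + (1/6)·11 + (1/6)·14 = 23/3
High: (1/6)·1 + (1/2)·18 + (1/6)·9 + (1/6)·8 = 12
Highest expected payoff is 33/2, from Low.

Low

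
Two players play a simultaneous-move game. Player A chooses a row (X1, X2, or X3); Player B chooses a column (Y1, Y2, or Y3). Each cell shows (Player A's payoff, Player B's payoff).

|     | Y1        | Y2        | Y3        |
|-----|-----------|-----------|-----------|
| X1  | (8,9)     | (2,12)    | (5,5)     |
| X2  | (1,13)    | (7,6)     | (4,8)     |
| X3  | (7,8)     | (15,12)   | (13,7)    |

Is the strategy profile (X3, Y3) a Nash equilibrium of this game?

Holding Player B at Y3: Player A gets 13 from X3, versus 5 from X1, 4 from X2. No profitable deviation for Player A.
Holding Player A at X3: Player B gets 7 from Y3 but could get 12 by switching to Y2. Player B has a profitable deviation.

No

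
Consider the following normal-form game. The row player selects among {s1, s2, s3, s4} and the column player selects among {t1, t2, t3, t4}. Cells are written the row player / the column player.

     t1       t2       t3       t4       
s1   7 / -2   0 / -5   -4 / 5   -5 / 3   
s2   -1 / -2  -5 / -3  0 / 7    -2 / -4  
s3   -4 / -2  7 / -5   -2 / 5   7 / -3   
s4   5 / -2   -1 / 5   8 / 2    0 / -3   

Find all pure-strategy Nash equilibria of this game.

A profile is a Nash equilibrium when each player is best-responding to the other.
The row player's best responses — vs t1: s1 (payoff 7); vs t2: s3 (payoff 7); vs t3: s4 (payoff 8); vs t4: s3 (payoff 7).
The column player's best responses — vs s1: t3 (payoff 5); vs s2: t3 (payoff 7); vs s3: t3 (payoff 5); vs s4: t2 (payoff 5).
No cell has both players best-responding. For instance, the row player's best reply to t3 is s4, but against s4 the column player prefers t2 over t3.

None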